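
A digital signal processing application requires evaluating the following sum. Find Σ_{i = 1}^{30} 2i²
=2·n(n + 1)(2n + 1)/6=2·30·31·61/6=18910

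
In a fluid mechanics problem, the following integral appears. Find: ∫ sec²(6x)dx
Since d/dx[tan(6x)] = 6sec²(6x), integral = tan(6x)/6+C

Answer: (1/6)tan(6x)+C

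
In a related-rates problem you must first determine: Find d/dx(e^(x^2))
Chain rule: d/dx[e^u]=e^u · u' where u=x^2
u'=2x

Answer: 2x·e^(x^2)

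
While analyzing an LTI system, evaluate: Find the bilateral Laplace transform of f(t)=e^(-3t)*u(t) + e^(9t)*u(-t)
For e^(-3t) * u(t): L = 1/(s + 3), Re(s) > -3
For e^(9t) * u(-t): L = -1/(s-9), Re(s) < 9
Combined: F(s) = 1/(s + 3) - 1/(s-9), -3 < Re(s) < 9

Answer: 1/(s + 3) - 1/(s-9), ROC: -3 < Re(s) < 9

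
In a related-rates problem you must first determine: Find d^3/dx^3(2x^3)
Apply power rule 3 times:
d^1: 6x^2
d^2: 12x
d^3: 12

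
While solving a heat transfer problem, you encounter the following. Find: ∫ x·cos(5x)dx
By parts: u = x, dv = cos(5x) dx
du = dx, v = sin(5x)/5
= x·sin(5x)/5+cos(5x)/5²+C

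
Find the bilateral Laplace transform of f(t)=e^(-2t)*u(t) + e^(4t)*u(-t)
For e^(-2t)*u(t): L = 1/(s+2), Re(s) > -2
For e^(4t)*u(-t): L = -1/(s-4), Re(s) < 4
Combined: F(s) = 1/(s+2)-1/(s-4), -2 < Re(s) < 4

Answer: 1/(s+2)-1/(s-4), ROC: -2 < Re(s) < 4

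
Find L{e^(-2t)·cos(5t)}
First shifting: L{e^(at)f(t)}=F(s-a)
L{cos(5t)}=s/(s²+25)
Shift: (s+2)/((s+2)²+25)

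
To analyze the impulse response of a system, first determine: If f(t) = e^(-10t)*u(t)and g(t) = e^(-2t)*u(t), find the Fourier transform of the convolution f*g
By the convolution theorem: F{f*g} = F(omega)*G(omega)
F(omega) = 1/(10+j*omega), G(omega) = 1/(2+j*omega)
F{f*g} = 1/((10+j*omega)(2+j*omega))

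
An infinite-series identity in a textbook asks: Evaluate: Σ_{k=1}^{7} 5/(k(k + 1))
Partial fractions: 5/(k(k+1)) = 5/k - 5/(k+1)
Telescoping sum: 5(1-1/8) = 5·7/8

Answer: 35/8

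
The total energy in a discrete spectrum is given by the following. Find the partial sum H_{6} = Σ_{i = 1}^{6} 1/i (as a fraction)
H_6=1+1/2+1/3+...+1/6
=49/20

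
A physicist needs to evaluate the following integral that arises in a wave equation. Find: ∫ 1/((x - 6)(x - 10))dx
Partial fractions: 1/((x-6)(x-10)) = A/(x-6)+B/(x-10)
A = -1/4, B = 1/4
∫ [-1/4· 1/(x-6)+1/4· 1/(x-10)] dx
= (1/4)[ln|x-10| - ln|x-6|]+C

Answer: (1/4)·ln|(x-10)/(x-6)|+C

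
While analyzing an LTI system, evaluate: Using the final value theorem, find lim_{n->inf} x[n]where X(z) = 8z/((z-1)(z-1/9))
Final value theorem: lim x[n]=lim_{z->1} (z-1)*X(z)
(z-1)*X(z)=8z/(z-1/9)
As z->1: 8/(1-1/9)=8/(8/9)=9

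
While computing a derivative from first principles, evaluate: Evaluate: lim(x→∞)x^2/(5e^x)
Apply L'Hôpital 2 times (∞/∞ each time):
Eventually get 2!/(5e^x) → 0

Answer: 0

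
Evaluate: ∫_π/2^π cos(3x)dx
Antiderivative: sin(3x)/3
Evaluate at bounds: [sin(3·π)/3] - [sin(3·π/2)/3]
= ((0) - (-1))/3 = 1/3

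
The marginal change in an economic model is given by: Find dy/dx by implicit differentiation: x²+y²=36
Differentiate both sides: 2x + 2y·(dy/dx) = 0
Solve: dy/dx = -2x/(2y) = -x/y

Answer: dy/dx = -x/y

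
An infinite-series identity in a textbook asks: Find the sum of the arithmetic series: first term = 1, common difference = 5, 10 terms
Last term: a_n=1+(10-1)·5=46
Sum=n(a_1+a_n)/2=10(1+46)/2=235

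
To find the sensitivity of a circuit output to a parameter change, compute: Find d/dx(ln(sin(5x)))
Chain rule: d/dx[ln(u)] = u'/u where u = sin(5x)
u' = 5cos(5x)

Answer: (5cos(5x))/(sin(5x))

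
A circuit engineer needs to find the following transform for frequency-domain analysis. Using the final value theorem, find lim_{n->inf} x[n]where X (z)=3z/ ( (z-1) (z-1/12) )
Final value theorem: lim x[n] = lim_{z->1} (z-1) * X(z)
(z-1) * X(z) = 3z/(z-1/12)
As z->1: 3/(1-1/12) = 3/(11/12) = 36/11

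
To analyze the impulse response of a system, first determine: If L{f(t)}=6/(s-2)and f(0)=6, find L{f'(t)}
L{f'(t)} = s·F(s) - f(0) = 6s/(s-2) - 6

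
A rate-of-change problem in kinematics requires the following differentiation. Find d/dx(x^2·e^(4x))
Product rule: (fg)' = f'g + fg'
f = x^2, f' = 2x
g = e^(4x), g' = 4·e^(4x)

Answer: 2x·e^(4x) + 4x^2·e^(4x)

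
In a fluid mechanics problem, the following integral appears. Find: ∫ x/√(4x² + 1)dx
Let u = 4x²+1, du = 8x dx
∫ (1/8)·u^(-1/2) du = √u/4+C

Answer: √(4x²+1)/4+C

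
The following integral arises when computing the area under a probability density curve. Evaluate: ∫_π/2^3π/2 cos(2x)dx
Antiderivative: sin(2x)/2
Evaluate at bounds: [sin(2·3π/2)/2] - [sin(2·π/2)/2]
= ((0) - (0))/2 = 0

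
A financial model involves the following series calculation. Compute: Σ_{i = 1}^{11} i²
Using formula: Σ i^2=n(n+1)(2n+1)/6=11·12·23/6=506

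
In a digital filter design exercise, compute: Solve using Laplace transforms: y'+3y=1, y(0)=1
Take L of both sides: sY(s) - 1 + 3Y(s) = 1/s
Y(s)(s + 3) = 1/s + 1
Y(s) = 1/(s(s + 3)) + 1/(s + 3)
Partial fractions: 1/(s(s + 3)) = (1/3)/s - (1/3)/(s + 3)
So Y(s) = (1/3)/s + (2/3)/(s + 3)
Inverse transform (L^(-1){1/s} = 1, L^(-1){1/(s + 3)} = e^(-3t)):

Answer: y(t) = 1/3 + (2/3)·e^(-3t)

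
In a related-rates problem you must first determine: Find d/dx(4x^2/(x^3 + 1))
Quotient rule: (f/g)' = (f'g - fg')/g²
f = 4x^2, f' = 8x
g = x^3 + 1, g' = 3x^2

Answer: (8x·(x^3 + 1) - 12x^4)/(x^3 + 1)²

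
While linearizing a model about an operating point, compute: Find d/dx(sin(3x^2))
Chain rule: d/dx[sin(u)] = cos(u)·u' where u = 3x^2
u' = 6x

Answer: 6x·cos(3x^2)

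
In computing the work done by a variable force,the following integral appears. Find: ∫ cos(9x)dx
Using substitution u=9x: ∫ cos(u) du/9=sin(u)/9 + C

Answer: (1/9)sin(9x) + C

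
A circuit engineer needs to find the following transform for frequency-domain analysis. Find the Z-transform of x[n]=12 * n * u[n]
Z{n * u[n]} = z/(z-1)^2
By linearity: Z{12 * n * u[n]} = 12z/(z-1)^2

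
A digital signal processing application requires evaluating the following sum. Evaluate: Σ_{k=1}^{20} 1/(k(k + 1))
Partial fractions: 1/(k(k+1))=1/k - 1/(k+1)
Telescoping sum: 1(1-1/21)=1·20/21

Answer: 20/21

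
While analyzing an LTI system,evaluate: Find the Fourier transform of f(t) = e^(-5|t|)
Using the standard pair: F{e^(-a|t|)}=2a/(a^2 + omega^2)
With a=5: F(omega)=10/(25 + omega^2)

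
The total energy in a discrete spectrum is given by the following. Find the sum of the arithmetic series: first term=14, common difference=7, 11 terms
Last term: a_n = 14+(11-1)·7 = 84
Sum = n(a_1+a_n)/2 = 11(14+84)/2 = 539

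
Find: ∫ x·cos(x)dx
By parts: u=x, dv=cos(x) dx
du=dx, v=sin(x)
=x·sin(x) + cos(x) + C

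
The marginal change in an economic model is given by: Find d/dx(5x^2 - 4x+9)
Power rule: d/dx(ax^n)=n·a·x^(n-1)
Term by term: 10·x - 4

Answer: 10x - 4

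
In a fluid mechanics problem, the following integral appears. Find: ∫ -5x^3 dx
Using power rule: ∫ -5x^3 dx = -5/4 x^4+C = (-5/4)x^4+C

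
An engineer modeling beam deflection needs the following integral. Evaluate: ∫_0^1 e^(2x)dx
Antiderivative: (1/2)e^(2x)
Evaluate: (1/2)(e^2-1)

Answer: (e^2-1)/2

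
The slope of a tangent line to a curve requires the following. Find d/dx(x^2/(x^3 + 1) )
Quotient rule: (f/g)'=(f'g - fg')/g²
f=x^2, f'=2x
g=x^3 + 1, g'=3x^2

Answer: (2x·(x^3 + 1) - 3x^4)/(x^3 + 1)²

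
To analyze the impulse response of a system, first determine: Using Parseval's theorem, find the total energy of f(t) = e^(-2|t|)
Parseval's theorem: E=integral |f(t)|^2 dt=(1/2pi) integral |F(omega)|^2 domega
E=integral_{-inf}^{inf} e^(-4|t|) dt=2 * integral_0^inf e^(-4t) dt=2/(2 * 2)=1/2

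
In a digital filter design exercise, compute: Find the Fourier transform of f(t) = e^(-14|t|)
Using the standard pair: F{e^(-a|t|)}=2a/(a^2+omega^2)
With a=14: F(omega)=28/(196+omega^2)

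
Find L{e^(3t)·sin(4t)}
First shifting: L{e^(at)f(t)}=F(s-a)
L{sin(4t)}=4/(s²+16)
Shift: 4/((s-3)²+16)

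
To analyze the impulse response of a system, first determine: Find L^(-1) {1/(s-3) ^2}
L^(-1){1/(s-a)^n}=t^(n-1)·e^(at)/(n-1)!
Here a=3, n=2: t^1·e^(3t)/1

Answer: t·e^(3t)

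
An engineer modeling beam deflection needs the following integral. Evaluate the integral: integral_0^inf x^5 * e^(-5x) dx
This is a Gamma integral. Substitute u = 5x (du = 5 dx):
integral_0^inf x^5 * e^(-5x) dx = (1/5^6) integral_0^inf u^5 * e^(-u) du
= Gamma(6)/5^6 = 5!/5^6 = 120/15625

Answer: 24/3125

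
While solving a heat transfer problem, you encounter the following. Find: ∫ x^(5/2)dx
Power rule: ∫ x^(5/2) dx=x^(7/2)/(7/2)+C

Answer: (2/7)·x^(7/2)+C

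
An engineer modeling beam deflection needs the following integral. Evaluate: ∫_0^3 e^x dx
Antiderivative: e^x
Evaluate: (e^3-1)

Answer: e^3-1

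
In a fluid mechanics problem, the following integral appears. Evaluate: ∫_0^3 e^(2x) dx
Antiderivative: (1/2)e^(2x)
Evaluate: (1/2)(e^6 - 1)

Answer: (e^6 - 1)/2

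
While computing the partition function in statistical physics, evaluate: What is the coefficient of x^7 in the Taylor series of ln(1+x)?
ln(1+x)=Σ (-1)^(n+1) x^n/n
Coefficient of x^7=(-1)^8/7=1/7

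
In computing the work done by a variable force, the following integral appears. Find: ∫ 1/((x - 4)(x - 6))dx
Partial fractions: 1/((x-4)(x-6)) = A/(x-4) + B/(x-6)
A = -1/2, B = 1/2
∫ [-1/2· 1/(x-4) + 1/2· 1/(x-6)] dx
= (1/2)[ln|x-6| - ln|x-4|] + C

Answer: (1/2)·ln|(x-6)/(x-4)| + C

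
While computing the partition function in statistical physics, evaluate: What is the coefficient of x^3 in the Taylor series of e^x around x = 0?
Taylor series of e^x=Σ x^n/n!
Coefficient of x^3=1/3!=1/6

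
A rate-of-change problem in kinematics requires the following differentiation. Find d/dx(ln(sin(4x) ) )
Chain rule: d/dx[ln(u)] = u'/u where u = sin(4x)
u' = 4cos(4x)

Answer: (4cos(4x))/(sin(4x))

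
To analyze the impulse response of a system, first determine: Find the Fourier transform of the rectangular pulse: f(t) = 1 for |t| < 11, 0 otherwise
F(omega) = integral from -11 to 11 of e^(-j * omega * t) dt
= 2 * sin(11 * omega)/omega = 22 * sinc(11 * omega/pi)

Answer: 2 * sin(11 * omega)/omega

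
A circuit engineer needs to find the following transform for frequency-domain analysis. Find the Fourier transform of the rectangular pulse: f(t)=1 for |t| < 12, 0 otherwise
F(omega) = integral from -12 to 12 of e^(-j*omega*t) dt
= 2*sin(12*omega)/omega = 24*sinc(12*omega/pi)

Answer: 2*sin(12*omega)/omega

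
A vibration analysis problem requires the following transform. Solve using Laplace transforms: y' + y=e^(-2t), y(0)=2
Take L: sY - 2 + Y = 1/(s + 2)
Y(s + 1) = 1/(s + 2) + 2
Y = 1/((s + 2)(s + 1)) + 2/(s + 1)
Partial fractions: 1/((s + 2)(s + 1)) = -1/(s + 2) + 1/(s + 1)
So Y = -1/(s + 2) + 3/(s + 1)
Inverse Laplace transform (L^(-1){1/(s + 2)} = e^(-2t), L^(-1){1/(s + 1)} = e^(-t)):

Answer: y(t) = -1·e^(-2t) + 3·e^(-t)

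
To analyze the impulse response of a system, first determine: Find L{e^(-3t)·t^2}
First shifting: L{e^(at)f(t)} = F(s-a)
L{t^2} = 2/s^3
Shift s → s + 3: 2/(s + 3)^3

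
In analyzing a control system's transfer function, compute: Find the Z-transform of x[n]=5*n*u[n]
Z{n*u[n]} = z/(z-1)^2
By linearity: Z{5*n*u[n]} = 5z/(z-1)^2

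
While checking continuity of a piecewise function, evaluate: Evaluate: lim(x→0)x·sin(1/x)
Squeeze theorem: -|x| ≤ x·sin(1/x) ≤ |x|
Since x → 0 as x → 0, by squeeze theorem the limit is 0

Answer: 0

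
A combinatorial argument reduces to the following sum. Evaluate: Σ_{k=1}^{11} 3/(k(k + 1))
Partial fractions: 3/(k(k+1))=3/k - 3/(k+1)
Telescoping sum: 3(1-1/12)=3·11/12

Answer: 11/4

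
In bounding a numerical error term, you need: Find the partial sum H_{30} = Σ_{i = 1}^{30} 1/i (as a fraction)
H_30=1 + 1/2 + 1/3 + ... + 1/30
=9304682830147/2329089562800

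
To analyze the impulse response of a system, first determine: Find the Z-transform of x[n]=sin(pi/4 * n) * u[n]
Z{sin(w0 * n) * u[n]} = z * sin(w0)/(z^2-2z * cos(w0)+1)
With w0 = pi/4: X(z) = z * sin(pi/4)/(z^2-2z * cos(pi/4)+1)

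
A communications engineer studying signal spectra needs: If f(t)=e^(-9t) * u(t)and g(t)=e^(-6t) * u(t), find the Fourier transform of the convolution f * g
By the convolution theorem: F{f*g}=F(omega)*G(omega)
F(omega)=1/(9+j*omega), G(omega)=1/(6+j*omega)
F{f*g}=1/((9+j*omega)(6+j*omega))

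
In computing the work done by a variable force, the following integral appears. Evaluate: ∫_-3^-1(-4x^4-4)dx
Step 1: Find antiderivative F(x)=(-4/5)x^5-4x
Step 2: F(-1) - F(-3)=24/5 - (1032/5)=-1008/5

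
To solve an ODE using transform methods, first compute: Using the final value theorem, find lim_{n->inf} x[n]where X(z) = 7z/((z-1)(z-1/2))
Final value theorem: lim x[n]=lim_{z->1} (z-1) * X(z)
(z-1) * X(z)=7z/(z-1/2)
As z->1: 7/(1-1/2)=7/(1/2)=14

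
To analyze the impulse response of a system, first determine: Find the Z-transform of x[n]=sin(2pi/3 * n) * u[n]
Z{sin(w0*n)*u[n]}=z*sin(w0)/(z^2 - 2z*cos(w0) + 1)
With w0=2pi/3: X(z)=z*sin(2pi/3)/(z^2 - 2z*cos(2pi/3) + 1)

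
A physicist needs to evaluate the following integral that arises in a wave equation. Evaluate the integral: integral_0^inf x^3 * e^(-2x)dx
This is a Gamma integral. Substitute u = 2x (du = 2 dx):
integral_0^inf x^3 * e^(-2x) dx = (1/2^4) integral_0^inf u^3 * e^(-u) du
= Gamma(4)/2^4 = 3!/2^4 = 6/16

Answer: 3/8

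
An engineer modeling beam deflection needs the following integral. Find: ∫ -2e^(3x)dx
Since d/dx[e^(3x)]=3e^(3x), we get -2/3 e^(3x) + C

Answer: (-2/3)e^(3x) + C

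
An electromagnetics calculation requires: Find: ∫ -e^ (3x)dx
Since d/dx[e^(3x)]=3e^(3x), we get -1/3 e^(3x) + C

Answer: (-1/3)e^(3x) + C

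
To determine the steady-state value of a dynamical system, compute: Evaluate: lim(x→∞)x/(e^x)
Apply L'Hôpital 1 times (∞/∞ each time):
Eventually get 1!/(e^x) → 0

Answer: 0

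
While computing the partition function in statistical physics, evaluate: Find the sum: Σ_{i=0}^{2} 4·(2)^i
Geometric series: S=a(1 - r^n)/(1 - r)
a=4, r=2, n=3
S=4(1-8)/-1=28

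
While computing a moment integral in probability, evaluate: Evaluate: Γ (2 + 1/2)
Γ(n+1/2)=(2n)!√π/(4^n·n!)
=24√π/(16·2)=(3/4)·√π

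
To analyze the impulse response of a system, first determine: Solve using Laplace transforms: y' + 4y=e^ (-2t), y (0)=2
Take L: sY - 2 + 4Y=1/(s + 2)
Y(s + 4)=1/(s + 2) + 2
Y=1/((s + 2)(s + 4)) + 2/(s + 4)
Partial fractions: 1/((s + 2)(s + 4))=(1/2)/(s + 2) - (1/2)/(s + 4)
So Y=(1/2)/(s + 2) + (3/2)/(s + 4)
Inverse Laplace transform (L^(-1){1/(s + 2)}=e^(-2t), L^(-1){1/(s + 4)}=e^(-4t)):

Answer: y(t)=(1/2)·e^(-2t) + (3/2)·e^(-4t)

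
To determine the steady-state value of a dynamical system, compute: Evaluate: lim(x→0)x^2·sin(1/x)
Squeeze theorem: -|x^2| ≤ x^2·sin(1/x) ≤ |x^2|
Since x^2 → 0 as x → 0, by squeeze theorem the limit is 0

Answer: 0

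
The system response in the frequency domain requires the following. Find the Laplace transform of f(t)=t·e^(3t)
L{t·e^(at)}=1/(s-a)²
L{t·e^(3t)}=1/(s-3)²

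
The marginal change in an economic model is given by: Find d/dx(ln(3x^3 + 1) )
Chain rule: d/dx[ln(u)] = u'/u where u = 3x^3+1
u' = 9x^2

Answer: (9x^2)/(3x^3+1)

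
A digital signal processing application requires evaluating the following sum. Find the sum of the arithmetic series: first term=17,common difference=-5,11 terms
Last term: a_n = 17 + (11 - 1)·-5 = -33
Sum = n(a_1 + a_n)/2 = 11(17 + (-33))/2 = -88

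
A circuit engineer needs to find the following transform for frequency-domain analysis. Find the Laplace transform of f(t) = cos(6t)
L{cos(wt)}=s/(s² + w²)
L{cos(6t)}=s/(s² + 36)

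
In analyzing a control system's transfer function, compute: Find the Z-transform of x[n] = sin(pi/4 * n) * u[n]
Z{sin(w0 * n) * u[n]}=z * sin(w0)/(z^2-2z * cos(w0)+1)
With w0=pi/4: X(z)=z * sin(pi/4)/(z^2-2z * cos(pi/4)+1)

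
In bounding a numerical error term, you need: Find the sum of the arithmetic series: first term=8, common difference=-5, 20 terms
Last term: a_n=8+(20-1)·-5=-87
Sum=n(a_1+a_n)/2=20(8+(-87))/2=-790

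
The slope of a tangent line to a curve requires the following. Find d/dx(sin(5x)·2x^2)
Product rule: (fg)'=f'g+fg'
f=sin(5x), f'=5·cos(5x)
g=2x^2, g'=4x

Answer: 10·cos(5x)·x^2+4·sin(5x)·x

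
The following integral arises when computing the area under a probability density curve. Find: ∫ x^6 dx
Using power rule: ∫ x^6 dx = 1/7 x^7+C = (1/7)x^7+C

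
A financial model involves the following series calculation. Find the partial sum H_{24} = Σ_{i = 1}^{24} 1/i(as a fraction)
H_24=1 + 1/2 + 1/3 + ... + 1/24
=1347822955/356948592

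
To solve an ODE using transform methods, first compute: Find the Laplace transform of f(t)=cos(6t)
L{cos(wt)}=s/(s²+w²)
L{cos(6t)}=s/(s²+36)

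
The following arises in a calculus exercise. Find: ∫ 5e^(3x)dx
Since d/dx[e^(3x)] = 3e^(3x), we get 5/3 e^(3x) + C

Answer: (5/3)e^(3x) + C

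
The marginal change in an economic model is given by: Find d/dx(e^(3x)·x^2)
Product rule: (fg)'=f'g+fg'
f=e^(3x), f'=3·e^(3x)
g=x^2, g'=2x

Answer: 3·e^(3x)·x^2+2·e^(3x)·x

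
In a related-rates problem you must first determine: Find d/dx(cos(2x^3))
Chain rule: d/dx[cos(u)] = -sin(u)·u' where u = 2x^3
u' = 6x^2

Answer: -6x^2·sin(2x^3)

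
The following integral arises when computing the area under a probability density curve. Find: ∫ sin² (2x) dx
Using identity sin²(u) = (1 - cos(2u))/2:
∫ (1 - cos(4x))/2 dx = x/2 - sin(4x)/8+C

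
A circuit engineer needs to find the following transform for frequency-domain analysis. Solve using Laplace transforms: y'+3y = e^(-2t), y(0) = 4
Take L: sY - 4 + 3Y=1/(s + 2)
Y(s + 3)=1/(s + 2) + 4
Y=1/((s + 2)(s + 3)) + 4/(s + 3)
Partial fractions: 1/((s + 2)(s + 3))=1/(s + 2) - 1/(s + 3)
So Y=1/(s + 2) + 3/(s + 3)
Inverse Laplace transform (L^(-1){1/(s + 2)}=e^(-2t), L^(-1){1/(s + 3)}=e^(-3t)):

Answer: y(t)=1·e^(-2t) + 3·e^(-3t)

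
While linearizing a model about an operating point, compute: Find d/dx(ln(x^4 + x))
Chain rule: d/dx[ln(u)] = u'/u where u = x^4 + x
u' = 4x^3 + 1

Answer: (4x^3 + 1)/(x^4 + x)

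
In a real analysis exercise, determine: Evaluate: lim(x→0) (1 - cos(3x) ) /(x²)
Using 1-cos(u) ≈ u²/2 for small u:
(1-cos(3x)) ≈ (3x)²/2=9x²/2
So limit=9/(2·1)=9/2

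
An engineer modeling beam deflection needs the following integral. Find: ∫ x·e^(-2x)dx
Integration by parts: u = x, dv = e^(-2x) dx
du = dx, v = e^(-2x)/(-2)
= x·e^(-2x)/(-2) - ∫ e^(-2x)/(-2) dx
= x·e^(-2x)/(-2) - e^(-2x)/4+C

Answer: e^(-2x)(x/(-2)-1/4)+C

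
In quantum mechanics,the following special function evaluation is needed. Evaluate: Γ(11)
Γ(n)=(n-1)! for positive integers
Γ(11)=10!=3628800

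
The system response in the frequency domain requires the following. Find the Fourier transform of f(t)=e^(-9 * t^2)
The Fourier transform of a Gaussian e^(-a * t^2) is sqrt(pi/a) * e^(-omega^2/(4a)).
With a = 9: F(omega) = sqrt(pi)/3 * e^(-omega^2/36)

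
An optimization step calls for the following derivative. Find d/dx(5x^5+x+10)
Power rule: d/dx(ax^n) = n·a·x^(n-1)
Term by term: 25·x^4+1

Answer: 25x^4+1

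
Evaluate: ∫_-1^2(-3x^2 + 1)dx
Step 1: Find antiderivative F(x) = -x^3+x
Step 2: F(2) - F(-1) = -6 - (0) = -6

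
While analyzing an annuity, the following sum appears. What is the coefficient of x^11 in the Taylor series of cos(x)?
cos(x) has only even powers. Coefficient of x^11=0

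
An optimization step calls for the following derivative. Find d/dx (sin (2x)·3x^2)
Product rule: (fg)'=f'g+fg'
f=sin(2x), f'=2·cos(2x)
g=3x^2, g'=6x

Answer: 6·cos(2x)·x^2+6·sin(2x)·x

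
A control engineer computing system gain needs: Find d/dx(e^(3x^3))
Chain rule: d/dx[e^u] = e^u · u' where u = 3x^3
u' = 9x^2

Answer: 9x^2·e^(3x^3)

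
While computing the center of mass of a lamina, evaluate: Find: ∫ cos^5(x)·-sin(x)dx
Let u = cos(x), du = -sin(x) dx
∫ u^5 du = u^6/6 + C

Answer: cos^6(x)/6 + C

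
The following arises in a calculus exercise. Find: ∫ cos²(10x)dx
Using identity cos²(u) = (1+cos(2u))/2:
∫ (1+cos(20x))/2 dx = x/2+sin(20x)/40+C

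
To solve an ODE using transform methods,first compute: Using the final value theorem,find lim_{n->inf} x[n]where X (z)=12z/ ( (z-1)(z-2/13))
Final value theorem: lim x[n] = lim_{z->1} (z-1)*X(z)
(z-1)*X(z) = 12z/(z-2/13)
As z->1: 12/(1-2/13) = 12/(11/13) = 156/11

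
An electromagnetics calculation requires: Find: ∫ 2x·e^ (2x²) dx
Let u=2x², du=4x dx
∫ (1/2)e^u du=e^u/2+C

Answer: e^(2x²)/2+C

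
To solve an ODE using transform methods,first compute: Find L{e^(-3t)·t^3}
First shifting: L{e^(at)f(t)} = F(s-a)
L{t^3} = 6/s^4
Shift s → s + 3: 6/(s + 3)^4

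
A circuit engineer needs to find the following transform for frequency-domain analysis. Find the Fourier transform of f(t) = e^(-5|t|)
Using the standard pair: F{e^(-a|t|)}=2a/(a^2 + omega^2)
With a=5: F(omega)=10/(25 + omega^2)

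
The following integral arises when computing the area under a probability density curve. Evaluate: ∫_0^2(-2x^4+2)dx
Step 1: Find antiderivative F(x)=(-2/5)x^5+2x
Step 2: F(2) - F(0)=-44/5 - (0)=-44/5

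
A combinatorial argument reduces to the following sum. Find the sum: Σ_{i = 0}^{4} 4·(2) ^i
Geometric series: S = a(1 - r^n)/(1 - r)
a = 4, r = 2, n = 5
S = 4(1-32)/-1 = 124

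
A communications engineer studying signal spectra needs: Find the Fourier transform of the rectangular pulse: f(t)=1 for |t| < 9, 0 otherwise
F(omega) = integral from -9 to 9 of e^(-j * omega * t) dt
= 2 * sin(9 * omega)/omega = 18 * sinc(9 * omega/pi)

Answer: 2 * sin(9 * omega)/omega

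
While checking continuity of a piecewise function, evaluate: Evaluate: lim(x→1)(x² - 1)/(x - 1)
Factor: (x² - 1) = (x-1)(x + 1)
Cancel (x-1): lim(x→1) (x + 1) = 2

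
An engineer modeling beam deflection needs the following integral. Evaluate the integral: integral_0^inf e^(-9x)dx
integral_0^inf e^(-9x) dx = [-1/9*e^(-9x)]_0^inf
= 0 - (-1/9) = 1/9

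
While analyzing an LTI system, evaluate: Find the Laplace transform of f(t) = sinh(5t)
L{sinh(at)} = a/(s²-a²)
L{sinh(5t)} = 5/(s²-25)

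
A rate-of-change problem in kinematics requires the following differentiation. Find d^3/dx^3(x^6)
Apply power rule 3 times:
d^1: 6x^5
d^2: 30x^4
d^3: 120x^3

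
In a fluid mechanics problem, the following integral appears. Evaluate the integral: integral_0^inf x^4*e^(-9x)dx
This is a Gamma integral. Substitute u = 9x (du = 9 dx):
integral_0^inf x^4*e^(-9x) dx = (1/9^5) integral_0^inf u^4*e^(-u) du
= Gamma(5)/9^5 = 4!/9^5 = 24/59049

Answer: 8/19683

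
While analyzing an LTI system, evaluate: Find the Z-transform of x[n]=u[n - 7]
Using the time-shift property: Z{u[n-7]} = z^(-7)*z/(z-1)
= z^(-6)/(z-1)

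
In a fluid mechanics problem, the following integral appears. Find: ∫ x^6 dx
Using power rule: ∫ x^6 dx=1/7 x^7+C=(1/7)x^7+C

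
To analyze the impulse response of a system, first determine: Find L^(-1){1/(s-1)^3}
L^(-1){1/(s-a)^n} = t^(n-1)·e^(at)/(n-1)!
Here a = 1, n = 3: t^2·e^(t)/2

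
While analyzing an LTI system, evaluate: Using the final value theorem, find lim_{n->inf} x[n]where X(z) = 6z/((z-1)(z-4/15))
Final value theorem: lim x[n]=lim_{z->1} (z-1) * X(z)
(z-1) * X(z)=6z/(z-4/15)
As z->1: 6/(1 - 4/15)=6/(11/15)=90/11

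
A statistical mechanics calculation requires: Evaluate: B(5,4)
B(x,y)=Γ(x)Γ(y)/Γ(x + y)=(x-1)!(y-1)!/(x + y-1)!
B(5,4)=4!·3!/8!=1/280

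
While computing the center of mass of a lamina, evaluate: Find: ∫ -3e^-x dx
Since d/dx[e^-x] = - e^-x, we get 3e^-x + C

Answer: 3e^-x + C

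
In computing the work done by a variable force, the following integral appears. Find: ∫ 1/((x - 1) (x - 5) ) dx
Partial fractions: 1/((x-1)(x-5))=A/(x-1) + B/(x-5)
A=-1/4, B=1/4
∫ [-1/4· 1/(x-1) + 1/4· 1/(x-5)] dx
=(1/4)[ln|x-5| - ln|x-1|] + C

Answer: (1/4)·ln|(x-5)/(x-1)| + C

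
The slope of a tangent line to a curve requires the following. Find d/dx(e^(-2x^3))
Chain rule: d/dx[e^u]=e^u · u' where u=-2x^3
u'=-6x^2

Answer: -6x^2·e^(-2x^3)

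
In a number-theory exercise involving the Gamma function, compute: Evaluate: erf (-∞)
erf(-∞) = -1 (the error function is odd, so erf(-∞) = -erf(∞) = -1)

Answer: -1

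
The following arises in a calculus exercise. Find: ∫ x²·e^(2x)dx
Integration by parts twice:
First: u=x², dv=e^(2x) dx => x²e^(2x)/2 - (2/2)∫ xe^(2x) dx
Second (∫ xe^(2x) dx): xe^(2x)/2 - e^(2x)/4
Combining: e^(2x)(x²/2 - 2x/4 + 2/8) + C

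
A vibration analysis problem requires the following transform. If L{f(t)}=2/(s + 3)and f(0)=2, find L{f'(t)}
L{f'(t)} = s·F(s) - f(0) = 2s/(s + 3) - 2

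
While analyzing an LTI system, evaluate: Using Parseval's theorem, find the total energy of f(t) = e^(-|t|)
Parseval's theorem: E=integral |f(t)|^2 dt=(1/2pi) integral |F(omega)|^2 domega
E=integral_{-inf}^{inf} e^(-2|t|) dt=2 * integral_0^inf e^(-2t) dt=2/(2 * 1)=1/1

Answer: 1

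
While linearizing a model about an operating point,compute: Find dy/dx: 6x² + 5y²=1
Differentiate: 12x + 10y·(dy/dx)=0
dy/dx=-12x/(10y)=-(6/5)·(x/y)

Answer: dy/dx=-(6/5)·(x/y)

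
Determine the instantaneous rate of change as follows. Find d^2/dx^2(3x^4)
Apply power rule 2 times:
d^1: 12x^3
d^2: 36x^2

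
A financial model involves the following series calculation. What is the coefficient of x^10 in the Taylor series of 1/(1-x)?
1/(1-x) = Σ x^n for |x|<1
All coefficients are 1

Answer: 1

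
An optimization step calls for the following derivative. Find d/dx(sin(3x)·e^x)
Product rule: (fg)' = f'g+fg'
f = sin(3x), f' = 3·cos(3x)
g = e^x, g' = e^x

Answer: 3·cos(3x)·e^x+sin(3x)·e^x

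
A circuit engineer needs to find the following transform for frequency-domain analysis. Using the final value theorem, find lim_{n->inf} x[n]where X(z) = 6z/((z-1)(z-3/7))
Final value theorem: lim x[n] = lim_{z->1} (z-1)*X(z)
(z-1)*X(z) = 6z/(z-3/7)
As z->1: 6/(1 - 3/7) = 6/(4/7) = 21/2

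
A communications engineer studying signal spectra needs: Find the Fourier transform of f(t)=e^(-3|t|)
Using the standard pair: F{e^(-a|t|)} = 2a/(a^2+omega^2)
With a = 3: F(omega) = 6/(9+omega^2)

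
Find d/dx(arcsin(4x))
d/dx[arcsin(u)]=u'/√(1-u²), u=4x, u'=4

Answer: 4/√(1-16x²)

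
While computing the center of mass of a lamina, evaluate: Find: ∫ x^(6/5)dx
Power rule: ∫ x^(6/5) dx=x^(11/5)/(11/5) + C

Answer: (5/11)·x^(11/5) + C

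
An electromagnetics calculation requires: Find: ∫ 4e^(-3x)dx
Since d/dx[e^(-3x)] = -3e^(-3x), we get -4/3 e^(-3x) + C

Answer: (-4/3)e^(-3x) + C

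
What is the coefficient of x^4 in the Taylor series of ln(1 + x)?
ln(1 + x) = Σ (-1)^(n + 1) x^n/n
Coefficient of x^4 = (-1)^5/4 = -1/4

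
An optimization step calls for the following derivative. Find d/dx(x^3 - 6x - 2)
Power rule: d/dx(ax^n)=n·a·x^(n-1)
Term by term: 3·x^2 - 6

Answer: 3x^2 - 6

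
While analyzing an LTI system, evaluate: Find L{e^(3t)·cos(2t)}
First shifting: L{e^(at)f(t)} = F(s-a)
L{cos(2t)} = s/(s²+4)
Shift: (s-3)/((s-3)²+4)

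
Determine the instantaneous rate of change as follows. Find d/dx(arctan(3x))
d/dx[arctan(u)] = u'/(1+u²), u = 3x, u' = 3

Answer: 3/(1+9x²)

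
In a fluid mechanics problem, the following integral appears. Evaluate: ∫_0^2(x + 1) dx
Step 1: Find antiderivative F(x) = (1/2)x^2 + x
Step 2: F(2) - F(0) = 4 - (0) = 4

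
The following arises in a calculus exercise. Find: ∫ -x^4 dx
Using power rule: ∫ -x^4 dx = -1/5 x^5+C = (-1/5)x^5+C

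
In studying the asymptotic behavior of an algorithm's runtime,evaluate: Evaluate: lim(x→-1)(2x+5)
Polynomial is continuous, so substitute x = -1:
2·(-1)+5 = 3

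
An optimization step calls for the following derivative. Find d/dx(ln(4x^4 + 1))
Chain rule: d/dx[ln(u)] = u'/u where u = 4x^4 + 1
u' = 16x^3

Answer: (16x^3)/(4x^4 + 1)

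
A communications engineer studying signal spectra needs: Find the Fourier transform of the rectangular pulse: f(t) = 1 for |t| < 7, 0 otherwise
F(omega) = integral from -7 to 7 of e^(-j*omega*t) dt
= 2*sin(7*omega)/omega = 14*sinc(7*omega/pi)

Answer: 2*sin(7*omega)/omega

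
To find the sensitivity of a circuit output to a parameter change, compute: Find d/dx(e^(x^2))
Chain rule: d/dx[e^u]=e^u · u' where u=x^2
u'=2x

Answer: 2x·e^(x^2)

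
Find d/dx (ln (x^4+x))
Chain rule: d/dx[ln(u)]=u'/u where u=x^4+x
u'=4x^3+1

Answer: (4x^3+1)/(x^4+x)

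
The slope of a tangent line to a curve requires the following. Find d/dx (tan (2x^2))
Chain rule: d/dx[tan(u)] = sec²(u)·u' where u = 2x^2
u' = 4x

Answer: 4x·sec²(2x^2)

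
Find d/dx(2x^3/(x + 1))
Quotient rule: (f/g)'=(f'g - fg')/g²
f=2x^3, f'=6x^2
g=x + 1, g'=1

Answer: (6x^2·(x + 1) - 2x^3)/(x + 1)²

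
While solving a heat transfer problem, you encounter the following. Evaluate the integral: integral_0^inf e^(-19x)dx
integral_0^inf e^(-19x) dx = [-1/19*e^(-19x)]_0^inf
= 0 - (-1/19) = 1/19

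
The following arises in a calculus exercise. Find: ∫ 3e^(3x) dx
Since d/dx[e^(3x)] = 3e^(3x), we get 1 e^(3x) + C

Answer: e^(3x) + C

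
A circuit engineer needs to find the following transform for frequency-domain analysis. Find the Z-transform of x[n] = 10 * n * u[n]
Z{n*u[n]}=z/(z-1)^2
By linearity: Z{10*n*u[n]}=10z/(z-1)^2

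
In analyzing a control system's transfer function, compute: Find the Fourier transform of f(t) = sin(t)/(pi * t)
sin(W * t)/(pi * t) = (W/pi) * sinc(W * t/pi) is the impulse response of the ideal low-pass filter with cutoff W (here W = 1).
Its Fourier transform is a rectangular function:
F(omega) = 1 for |omega| < 1, 0 otherwise

Answer: rect(omega/2) [i.e., 1 for |omega| < 1, 0 otherwise]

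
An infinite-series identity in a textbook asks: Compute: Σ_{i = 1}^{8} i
Using formula: Σ i^1 = n(n + 1)/2 = 8·9/2 = 36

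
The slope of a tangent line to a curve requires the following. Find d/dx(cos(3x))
Chain rule: d/dx[cos(u)]=-sin(u)·u' where u=3x
u'=3

Answer: -3·sin(3x)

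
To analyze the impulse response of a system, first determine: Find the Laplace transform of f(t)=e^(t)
L{e^(at)}=1/(s-a)
L{e^(t)}=1/(s-1)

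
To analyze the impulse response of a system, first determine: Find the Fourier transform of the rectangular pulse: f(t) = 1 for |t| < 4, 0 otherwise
F(omega) = integral from -4 to 4 of e^(-j * omega * t) dt
= 2 * sin(4 * omega)/omega = 8 * sinc(4 * omega/pi)

Answer: 2 * sin(4 * omega)/omega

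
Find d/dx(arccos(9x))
d/dx[arccos(u)]=-u'/√(1-u²), u=9x, u'=9

Answer: -9/√(1 - 81x²)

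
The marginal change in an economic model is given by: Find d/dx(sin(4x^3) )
Chain rule: d/dx[sin(u)]=cos(u)·u' where u=4x^3
u'=12x^2

Answer: 12x^2·cos(4x^3)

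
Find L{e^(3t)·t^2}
First shifting: L{e^(at)f(t)} = F(s-a)
L{t^2} = 2/s^3
Shift s → s-3: 2/(s-3)^3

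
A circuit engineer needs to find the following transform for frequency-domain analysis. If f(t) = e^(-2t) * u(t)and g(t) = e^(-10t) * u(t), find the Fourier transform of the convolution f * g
By the convolution theorem: F{f * g} = F(omega) * G(omega)
F(omega) = 1/(2 + j * omega), G(omega) = 1/(10 + j * omega)
F{f * g} = 1/((2 + j * omega)(10 + j * omega))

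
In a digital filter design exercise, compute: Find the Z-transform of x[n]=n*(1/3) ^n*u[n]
Using the property Z{n * a^n * u[n]}=az/(z-a)^2
With a=1/3: X(z)=(1/3)z/(z - 1/3)^2, |z| > 1/3

Answer: (1/3)z/(z - 1/3)^2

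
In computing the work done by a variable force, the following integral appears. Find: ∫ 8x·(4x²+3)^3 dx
Let u=4x² + 3, du=8x dx
∫ u^3 du=u^4/4 + C

Answer: (4x² + 3)^4/4 + C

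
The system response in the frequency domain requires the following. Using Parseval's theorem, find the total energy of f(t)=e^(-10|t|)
Parseval's theorem: E=integral |f(t)|^2 dt=(1/2pi) integral |F(omega)|^2 domega
E=integral_{-inf}^{inf} e^(-20|t|) dt=2 * integral_0^inf e^(-20t) dt=2/(2 * 10)=1/10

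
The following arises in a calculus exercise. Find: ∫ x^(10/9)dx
Power rule: ∫ x^(10/9) dx=x^(19/9)/(19/9)+C

Answer: (9/19)·x^(19/9)+C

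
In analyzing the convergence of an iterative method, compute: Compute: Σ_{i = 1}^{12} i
Using formula: Σ i^1=n(n+1)/2=12·13/2=78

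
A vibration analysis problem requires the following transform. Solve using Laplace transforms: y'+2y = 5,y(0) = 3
Take L of both sides: sY(s) - 3 + 2Y(s) = 5/s
Y(s)(s + 2) = 5/s + 3
Y(s) = 5/(s(s + 2)) + 3/(s + 2)
Partial fractions: 5/(s(s + 2)) = (5/2)/s - (5/2)/(s + 2)
So Y(s) = (5/2)/s + (1/2)/(s + 2)
Inverse transform (L^(-1){1/s} = 1, L^(-1){1/(s + 2)} = e^(-2t)):

Answer: y(t) = 5/2 + (1/2)·e^(-2t)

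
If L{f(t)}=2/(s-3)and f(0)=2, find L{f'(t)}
L{f'(t)} = s·F(s) - f(0) = 2s/(s-3) - 2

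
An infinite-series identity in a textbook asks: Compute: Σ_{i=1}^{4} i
Using formula: Σ i^1 = n(n + 1)/2 = 4·5/2 = 10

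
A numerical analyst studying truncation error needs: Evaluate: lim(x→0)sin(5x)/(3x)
L'Hôpital (0/0): lim 5cos(5x)/3=5/3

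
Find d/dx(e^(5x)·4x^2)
Product rule: (fg)'=f'g+fg'
f=e^(5x), f'=5·e^(5x)
g=4x^2, g'=8x

Answer: 20·e^(5x)·x^2+8·e^(5x)·x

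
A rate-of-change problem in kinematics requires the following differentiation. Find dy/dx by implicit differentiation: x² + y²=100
Differentiate both sides: 2x + 2y·(dy/dx)=0
Solve: dy/dx=-2x/(2y)=-x/y

Answer: dy/dx=-x/y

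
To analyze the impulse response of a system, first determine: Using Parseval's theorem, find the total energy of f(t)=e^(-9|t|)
Parseval's theorem: E=integral |f(t)|^2 dt=(1/2pi) integral |F(omega)|^2 domega
E=integral_{-inf}^{inf} e^(-18|t|) dt=2*integral_0^inf e^(-18t) dt=2/(2*9)=1/9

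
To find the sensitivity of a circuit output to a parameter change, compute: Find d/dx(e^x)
Chain rule: d/dx[e^u] = e^u · u' where u = x
u' = 1

Answer: 1·e^x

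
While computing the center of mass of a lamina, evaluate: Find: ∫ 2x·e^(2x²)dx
Let u = 2x², du = 4x dx
∫ (1/2)e^u du = e^u/2+C

Answer: e^(2x²)/2+C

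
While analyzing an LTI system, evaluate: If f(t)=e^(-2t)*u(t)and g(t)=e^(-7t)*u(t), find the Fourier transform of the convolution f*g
By the convolution theorem: F{f*g}=F(omega)*G(omega)
F(omega)=1/(2+j*omega), G(omega)=1/(7+j*omega)
F{f*g}=1/((2+j*omega)(7+j*omega))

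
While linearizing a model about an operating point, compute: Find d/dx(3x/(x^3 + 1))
Quotient rule: (f/g)' = (f'g - fg')/g²
f = 3x, f' = 3
g = x^3 + 1, g' = 3x^2

Answer: (3·(x^3 + 1) - 9x^3)/(x^3 + 1)²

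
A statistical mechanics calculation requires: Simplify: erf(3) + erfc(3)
By definition erfc(x) = 1 - erf(x)
erf(3)+erfc(3) = erf(3)+1 - erf(3) = 1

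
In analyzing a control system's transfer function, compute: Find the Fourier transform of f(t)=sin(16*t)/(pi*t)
sin(W*t)/(pi*t) = (W/pi)*sinc(W*t/pi) is the impulse response of the ideal low-pass filter with cutoff W (here W = 16).
Its Fourier transform is a rectangular function:
F(omega) = 1 for |omega| < 16, 0 otherwise

Answer: rect(omega/32) [i.e., 1 for |omega| < 16, 0 otherwise]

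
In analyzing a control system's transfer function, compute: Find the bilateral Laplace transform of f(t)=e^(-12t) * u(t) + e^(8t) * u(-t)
For e^(-12t)*u(t): L = 1/(s+12), Re(s) > -12
For e^(8t)*u(-t): L = -1/(s-8), Re(s) < 8
Combined: F(s) = 1/(s+12)-1/(s-8), -12 < Re(s) < 8

Answer: 1/(s+12)-1/(s-8), ROC: -12 < Re(s) < 8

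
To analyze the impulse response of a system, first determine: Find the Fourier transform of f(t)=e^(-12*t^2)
The Fourier transform of a Gaussian e^(-a * t^2) is sqrt(pi/a) * e^(-omega^2/(4a)).
With a = 12: F(omega) = sqrt(pi/12) * e^(-omega^2/48)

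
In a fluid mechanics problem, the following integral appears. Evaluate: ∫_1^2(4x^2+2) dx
Step 1: Find antiderivative F(x) = (4/3)x^3 + 2x
Step 2: F(2) - F(1) = 44/3 - (10/3) = 34/3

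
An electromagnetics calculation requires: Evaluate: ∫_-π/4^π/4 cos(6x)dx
Antiderivative: sin(6x)/6
Evaluate at bounds: [sin(6·π/4)/6] - [sin(6·-π/4)/6]
=((-1) - (1))/6=-1/3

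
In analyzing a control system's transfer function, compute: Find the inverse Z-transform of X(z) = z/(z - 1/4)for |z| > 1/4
Standard pair: z/(z-a) <-> a^n * u[n] for causal signals
With a = 1/4: x[n] = (1/4)^n * u[n]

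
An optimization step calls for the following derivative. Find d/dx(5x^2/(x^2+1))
Quotient rule: (f/g)'=(f'g - fg')/g²
f=5x^2, f'=10x
g=x^2 + 1, g'=2x

Answer: (10x·(x^2 + 1) - 10x^3)/(x^2 + 1)²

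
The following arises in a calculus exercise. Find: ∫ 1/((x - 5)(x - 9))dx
Partial fractions: 1/((x-5)(x-9))=A/(x-5) + B/(x-9)
A=-1/4, B=1/4
∫ [-1/4· 1/(x-5) + 1/4· 1/(x-9)] dx
=(1/4)[ln|x-9| - ln|x-5|] + C

Answer: (1/4)·ln|(x-9)/(x-5)| + C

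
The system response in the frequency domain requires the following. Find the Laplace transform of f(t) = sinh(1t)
L{sinh(at)} = a/(s²-a²)
L{sinh(1t)} = 1/(s²-1)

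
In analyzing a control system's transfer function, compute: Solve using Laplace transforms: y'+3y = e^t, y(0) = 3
Take L: sY - 3+3Y = 1/(s-1)
Y(s+3) = 1/(s-1)+3
Y = 1/((s-1)(s+3))+3/(s+3)
Partial fractions: 1/((s-1)(s+3)) = (1/4)/(s-1) - (1/4)/(s+3)
So Y = (1/4)/(s-1)+(11/4)/(s+3)
Inverse Laplace transform (L^(-1){1/(s-1)} = e^t, L^(-1){1/(s+3)} = e^(-3t)):

Answer: y(t) = (1/4)·e^t+(11/4)·e^(-3t)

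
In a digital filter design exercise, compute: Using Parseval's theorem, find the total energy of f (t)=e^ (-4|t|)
Parseval's theorem: E = integral |f(t)|^2 dt = (1/2pi) integral |F(omega)|^2 domega
E = integral_{-inf}^{inf} e^(-8|t|) dt = 2 * integral_0^inf e^(-8t) dt = 2/(2 * 4) = 1/4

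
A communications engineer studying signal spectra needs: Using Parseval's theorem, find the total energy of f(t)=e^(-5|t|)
Parseval's theorem: E=integral |f(t)|^2 dt=(1/2pi) integral |F(omega)|^2 domega
E=integral_{-inf}^{inf} e^(-10|t|) dt=2 * integral_0^inf e^(-10t) dt=2/(2 * 5)=1/5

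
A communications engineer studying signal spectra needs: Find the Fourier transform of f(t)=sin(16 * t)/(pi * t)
sin(W * t)/(pi * t)=(W/pi) * sinc(W * t/pi) is the impulse response of the ideal low-pass filter with cutoff W (here W=16).
Its Fourier transform is a rectangular function:
F(omega)=1 for |omega| < 16, 0 otherwise

Answer: rect(omega/32) [i.e., 1 for |omega| < 16, 0 otherwise]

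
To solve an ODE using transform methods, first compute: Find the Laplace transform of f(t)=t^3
L{t^n}=n!/s^(n+1)
L{t^3}=3!/s^4=6/s^4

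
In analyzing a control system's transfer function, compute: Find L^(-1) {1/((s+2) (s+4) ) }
Partial fractions: 1/((s + 2)(s + 4))=A/(s + 2) + B/(s + 4)
Cover-up: A=1/(s + 4)|_{s=-2}=1/2; B=1/(s + 2)|_{s=-4}=-1/2
L^(-1)=(1/2)e^(-2t) - (1/2)e^(-4t)

Answer: (1/2)(e^(-2t) - e^(-4t))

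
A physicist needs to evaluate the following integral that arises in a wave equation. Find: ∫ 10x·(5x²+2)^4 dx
Let u = 5x² + 2, du = 10x dx
∫ u^4 du = u^5/5 + C

Answer: (5x² + 2)^5/5 + C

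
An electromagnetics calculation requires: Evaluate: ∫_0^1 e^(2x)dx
Antiderivative: (1/2)e^(2x)
Evaluate: (1/2)(e^2 - 1)

Answer: (e^2 - 1)/2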